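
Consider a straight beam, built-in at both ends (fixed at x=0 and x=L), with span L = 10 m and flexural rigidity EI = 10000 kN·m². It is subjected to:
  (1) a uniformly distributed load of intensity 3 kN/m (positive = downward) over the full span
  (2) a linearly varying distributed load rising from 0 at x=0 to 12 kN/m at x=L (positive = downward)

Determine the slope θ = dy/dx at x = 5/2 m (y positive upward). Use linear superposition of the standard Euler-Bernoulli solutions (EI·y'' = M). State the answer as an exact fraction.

Load 1 — uniform load w=3 kN/m over full span:
  θ_1 = -wx(L-x)(L-2x)/(12EI) = -3·(5/2)·(10-(5/2))·(10-2·(5/2))/(12·10000) = -3/1280 rad
Load 2 — triangular load w₀=12 kN/m (0→w₀ over full span):
  θ_2 = -w₀(2x(L-x)(L-2x)(x+2L)+x²(L-x)²)/(120LEI) = -12·(2·(5/2)·(10-(5/2))·(10-2·(5/2))·((5/2)+2·10)+(5/2)²·(10-(5/2))²)/(120·10·10000) = -117/25600 rad
Superposition: θ = Σ θ_i = -177/25600 rad ≈ -0.006914 rad

θ(5/2) = -177/25600 rad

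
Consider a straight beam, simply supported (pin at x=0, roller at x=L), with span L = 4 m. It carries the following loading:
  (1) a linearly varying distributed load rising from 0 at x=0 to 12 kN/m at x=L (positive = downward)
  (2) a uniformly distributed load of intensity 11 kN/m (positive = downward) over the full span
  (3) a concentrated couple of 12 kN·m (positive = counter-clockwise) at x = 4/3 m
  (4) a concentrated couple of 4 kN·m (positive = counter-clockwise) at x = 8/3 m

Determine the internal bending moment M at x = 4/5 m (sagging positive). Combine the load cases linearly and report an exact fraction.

Load 1 — triangular load w₀=12 kN/m (0→w₀ over full span):
  M_1 = w₀Lx/6 - w₀x³/(6L) = 12·4·(4/5)/6 - 12·(4/5)³/(6·4) = 768/125 kN·m
Load 2 — uniform load w=11 kN/m over full span:
  M_2 = wx(L-x)/2 = 11·(4/5)·(4-(4/5))/2 = 352/25 kN·m
Load 3 — applied couple M₀=12 kN·m at a=4/3 m (b=L-a=8/3):
  M_3 = M₀x/L  [x≤a] = 12·(4/5)/4 = 12/5 kN·m
Load 4 — applied couple M₀=4 kN·m at a=8/3 m (b=L-a=4/3):
  M_4 = M₀x/L  [x≤a] = 4·(4/5)/4 = 4/5 kN·m
Superposition: M = Σ M_i = 2928/125 kN·m ≈ 23.424000 kN·m

M(4/5) = 2928/125 kN·m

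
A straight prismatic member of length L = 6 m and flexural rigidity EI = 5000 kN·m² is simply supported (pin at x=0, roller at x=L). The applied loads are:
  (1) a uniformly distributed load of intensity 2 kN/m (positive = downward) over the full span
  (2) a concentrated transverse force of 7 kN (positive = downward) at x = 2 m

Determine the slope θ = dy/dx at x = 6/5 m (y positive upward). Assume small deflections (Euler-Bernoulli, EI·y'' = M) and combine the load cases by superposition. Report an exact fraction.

θ(6/5) = -14879/2812500 rad

Load 1 — uniform load w=2 kN/m over full span:
  θ_1 = -w(L³-6Lx²+4x³)/(24EI) = -2·(6³-6·6·(6/5)²+4·(6/5)³)/(24·5000) = -891/312500 rad
Load 2 — point force P=7 kN at a=2 m (b=L-a=4):
  θ_2 = -Pb(L²-b²-3x²)/(6LEI)  [x≤a] = -7·4·(6²-4²-3·(6/5)²)/(6·6·5000) = -343/140625 rad
Superposition: θ = Σ θ_i = -14879/2812500 rad ≈ -0.005290 rad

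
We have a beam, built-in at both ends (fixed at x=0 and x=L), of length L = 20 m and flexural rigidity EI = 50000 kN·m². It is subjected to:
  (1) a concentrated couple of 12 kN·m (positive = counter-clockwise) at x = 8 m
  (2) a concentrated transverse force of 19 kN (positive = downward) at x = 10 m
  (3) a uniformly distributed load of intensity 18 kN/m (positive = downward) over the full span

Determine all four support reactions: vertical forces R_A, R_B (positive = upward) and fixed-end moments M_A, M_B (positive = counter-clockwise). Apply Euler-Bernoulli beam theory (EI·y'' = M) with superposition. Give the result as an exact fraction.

Load 1 — applied couple M₀=12 kN·m at a=8 m (b=L-a=12):
  R_A = 6M₀ab/L³ = 6·12·8·12/20³ = 108/125 kN
  M_A = M₀b(2a-b)/L² = 12·12·(2·8-12)/20² = 36/25 kN·m
  R_B = -6M₀ab/L³ = -6·12·8·12/20³ = -108/125 kN
  M_B = M₀a(2b-a)/L² = 12·8·(2·12-8)/20² = 96/25 kN·m
Load 2 — point force P=19 kN at a=10 m (b=L-a=10):
  R_A = Pb²(3a+b)/L³ = 19·10²·(3·10+10)/20³ = 19/2 kN
  M_A = Pab²/L² = 19·10·10²/20² = 95/2 kN·m
  R_B = Pa²(a+3b)/L³ = 19·10²·(10+3·10)/20³ = 19/2 kN
  M_B = -Pa²b/L² = -19·10²·10/20² = -95/2 kN·m
Load 3 — uniform load w=18 kN/m over full span:
  R_A = wL/2 = 18·20/2 = 180 kN
  M_A = wL²/12 = 18·20²/12 = 600 kN·m
  R_B = wL/2 = 18·20/2 = 180 kN
  M_B = -wL²/12 = -18·20²/12 = -600 kN·m
Superposition: R_A = 47591/250 kN, M_A = 32447/50 kN·m, R_B = 47159/250 kN, M_B = -32183/50 kN·m

R_A = 47591/250 kN, M_A = 32447/50 kN·m, R_B = 47159/250 kN, M_B = -32183/50 kN·m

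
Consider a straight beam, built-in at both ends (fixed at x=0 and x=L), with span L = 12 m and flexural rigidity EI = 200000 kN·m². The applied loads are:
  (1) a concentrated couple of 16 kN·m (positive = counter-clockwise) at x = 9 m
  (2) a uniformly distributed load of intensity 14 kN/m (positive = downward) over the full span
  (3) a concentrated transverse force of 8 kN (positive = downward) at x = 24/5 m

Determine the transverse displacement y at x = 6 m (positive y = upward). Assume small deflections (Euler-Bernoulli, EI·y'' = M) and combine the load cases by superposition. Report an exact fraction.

y(6) = -13383/3125000 m

Load 1 — applied couple M₀=16 kN·m at a=9 m (b=L-a=3):
  y_1 = (R_Ax³/6 - M_Ax²/2)/EI  [x≤a] with R_A=3/2, M_A=5 = ((3/2)·6³/6 - 5·6²/2)/200000 = -9/50000 m
Load 2 — uniform load w=14 kN/m over full span:
  y_2 = -wx²(L-x)²/(24EI) = -14·6²·(12-6)²/(24·200000) = -189/50000 m
Load 3 — point force P=8 kN at a=24/5 m (b=L-a=36/5):
  y_3 = -Pa²(L-x)²(3bL-(3b+a)(L-x))/(6L³EI)  [x>a] = -8·(24/5)²·(12-6)²·(3·(36/5)·12-(3·(36/5)+(24/5))·(12-6))/(6·12³·200000) = -126/390625 m
Superposition: y = Σ y_i = -13383/3125000 m ≈ -0.004283 m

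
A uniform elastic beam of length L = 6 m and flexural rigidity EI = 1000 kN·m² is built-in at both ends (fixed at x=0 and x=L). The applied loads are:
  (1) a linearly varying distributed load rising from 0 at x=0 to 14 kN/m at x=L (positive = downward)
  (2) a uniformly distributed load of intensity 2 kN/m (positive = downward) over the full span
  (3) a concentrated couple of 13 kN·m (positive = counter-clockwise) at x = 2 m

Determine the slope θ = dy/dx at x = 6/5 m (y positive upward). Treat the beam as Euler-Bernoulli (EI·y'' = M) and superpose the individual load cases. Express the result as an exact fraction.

θ(6/5) = -1979/156250 rad

Load 1 — triangular load w₀=14 kN/m (0→w₀ over full span):
  θ_1 = -w₀(2x(L-x)(L-2x)(x+2L)+x²(L-x)²)/(120LEI) = -14·(2·(6/5)·(6-(6/5))·(6-2·(6/5))·((6/5)+2·6)+(6/5)²·(6-(6/5))²)/(120·6·1000) = -882/78125 rad
Load 2 — uniform load w=2 kN/m over full span:
  θ_2 = -wx(L-x)(L-2x)/(12EI) = -2·(6/5)·(6-(6/5))·(6-2·(6/5))/(12·1000) = -54/15625 rad
Load 3 — applied couple M₀=13 kN·m at a=2 m (b=L-a=4):
  θ_3 = (R_Ax²/2 - M_Ax)/EI  [x≤a] with R_A=26/9, M_A=0 = ((26/9)·(6/5)²/2 - 0·(6/5))/1000 = 13/6250 rad
Superposition: θ = Σ θ_i = -1979/156250 rad ≈ -0.012666 rad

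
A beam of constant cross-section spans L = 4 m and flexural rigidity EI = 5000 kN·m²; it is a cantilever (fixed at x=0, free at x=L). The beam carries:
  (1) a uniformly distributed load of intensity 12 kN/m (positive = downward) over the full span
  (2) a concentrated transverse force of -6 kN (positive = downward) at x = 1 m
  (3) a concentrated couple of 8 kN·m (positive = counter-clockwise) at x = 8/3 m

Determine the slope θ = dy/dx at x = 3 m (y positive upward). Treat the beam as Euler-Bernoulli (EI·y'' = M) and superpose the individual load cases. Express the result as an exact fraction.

Load 1 — uniform load w=12 kN/m over full span:
  θ_1 = -wx(x²-3Lx+3L²)/(6EI) = -12·3·(3²-3·4·3+3·4²)/(6·5000) = -63/2500 rad
Load 2 — point force P=-6 kN at a=1 m (b=L-a=3):
  θ_2 = -Pa²/(2EI)  [x>a] = -(-6)·1²/(2·5000) = 3/5000 rad
Load 3 — applied couple M₀=8 kN·m at a=8/3 m (b=L-a=4/3):
  θ_3 = M₀a/EI  [x>a] = 8·(8/3)/5000 = 8/1875 rad
Superposition: θ = Σ θ_i = -61/3000 rad ≈ -0.020333 rad

θ(3) = -61/3000 rad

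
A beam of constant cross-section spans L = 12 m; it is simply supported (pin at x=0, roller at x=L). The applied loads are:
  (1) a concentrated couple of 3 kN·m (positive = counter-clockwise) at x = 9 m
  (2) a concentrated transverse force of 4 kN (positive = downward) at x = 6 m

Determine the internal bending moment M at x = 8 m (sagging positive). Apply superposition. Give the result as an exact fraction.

Load 1 — applied couple M₀=3 kN·m at a=9 m (b=L-a=3):
  M_1 = M₀x/L  [x≤a] = 3·8/12 = 2 kN·m
Load 2 — point force P=4 kN at a=6 m (b=L-a=6):
  M_2 = Pa(L-x)/L  [x>a] = 4·6·(12-8)/12 = 8 kN·m
Superposition: M = Σ M_i = 10 kN·m ≈ 10.000000 kN·m

M(8) = 10 kN·m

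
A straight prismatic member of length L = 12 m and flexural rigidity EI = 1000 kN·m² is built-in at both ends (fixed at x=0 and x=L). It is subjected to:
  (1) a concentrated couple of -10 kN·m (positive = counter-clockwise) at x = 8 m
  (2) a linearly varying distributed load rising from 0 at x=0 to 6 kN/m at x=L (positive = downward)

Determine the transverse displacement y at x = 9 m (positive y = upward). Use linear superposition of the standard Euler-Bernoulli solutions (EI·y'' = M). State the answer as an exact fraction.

y(9) = -7619/80000 m

Load 1 — applied couple M₀=-10 kN·m at a=8 m (b=L-a=4):
  y_1 = (R_Ax³/6 - M_Ax²/2 - M₀(x-a)²/2)/EI  [x>a] with R_A=-10/9, M_A=-10/3 = ((-10/9)·9³/6 - (-10/3)·9²/2 - (-10)·(9-8)²/2)/1000 = 1/200 m
Load 2 — triangular load w₀=6 kN/m (0→w₀ over full span):
  y_2 = -w₀x²(L-x)²(x+2L)/(120LEI) = -6·9²·(12-9)²·(9+2·12)/(120·12·1000) = -8019/80000 m
Superposition: y = Σ y_i = -7619/80000 m ≈ -0.095238 m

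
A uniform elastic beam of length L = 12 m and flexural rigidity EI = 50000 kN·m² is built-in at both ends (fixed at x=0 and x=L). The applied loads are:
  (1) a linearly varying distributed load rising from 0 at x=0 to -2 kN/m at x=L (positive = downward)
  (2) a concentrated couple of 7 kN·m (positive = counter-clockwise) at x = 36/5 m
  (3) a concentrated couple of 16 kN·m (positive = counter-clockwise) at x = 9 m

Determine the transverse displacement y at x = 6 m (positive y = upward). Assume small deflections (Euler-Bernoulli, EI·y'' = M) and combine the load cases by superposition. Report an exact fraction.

Load 1 — triangular load w₀=-2 kN/m (0→w₀ over full span):
  y_1 = -w₀x²(L-x)²(x+2L)/(120LEI) = -(-2)·6²·(12-6)²·(6+2·12)/(120·12·50000) = 27/25000 m
Load 2 — applied couple M₀=7 kN·m at a=36/5 m (b=L-a=24/5):
  y_2 = (R_Ax³/6 - M_Ax²/2)/EI  [x≤a] with R_A=21/25, M_A=56/25 = ((21/25)·6³/6 - (56/25)·6²/2)/50000 = -63/312500 m
Load 3 — applied couple M₀=16 kN·m at a=9 m (b=L-a=3):
  y_3 = (R_Ax³/6 - M_Ax²/2)/EI  [x≤a] with R_A=3/2, M_A=5 = ((3/2)·6³/6 - 5·6²/2)/50000 = -9/12500 m
Superposition: y = Σ y_i = 99/625000 m ≈ 0.000158 m

y(6) = 99/625000 m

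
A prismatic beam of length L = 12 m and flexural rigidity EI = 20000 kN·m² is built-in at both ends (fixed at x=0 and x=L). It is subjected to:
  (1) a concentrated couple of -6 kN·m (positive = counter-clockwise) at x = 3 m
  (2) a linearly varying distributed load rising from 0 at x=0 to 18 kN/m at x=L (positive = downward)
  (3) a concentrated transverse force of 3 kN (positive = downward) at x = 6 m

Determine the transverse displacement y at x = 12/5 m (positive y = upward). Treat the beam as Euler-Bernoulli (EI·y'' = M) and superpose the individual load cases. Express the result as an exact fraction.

Load 1 — applied couple M₀=-6 kN·m at a=3 m (b=L-a=9):
  y_1 = (R_Ax³/6 - M_Ax²/2)/EI  [x≤a] with R_A=-9/16, M_A=9/8 = ((-9/16)·(12/5)³/6 - (9/8)·(12/5)²/2)/20000 = -567/2500000 m
Load 2 — triangular load w₀=18 kN/m (0→w₀ over full span):
  y_2 = -w₀x²(L-x)²(x+2L)/(120LEI) = -18·(12/5)²·(12-(12/5))²·((12/5)+2·12)/(120·12·20000) = -85536/9765625 m
Load 3 — point force P=3 kN at a=6 m (b=L-a=6):
  y_3 = -Pb²x²(3aL-(3a+b)x)/(6L³EI)  [x≤a] = -3·6²·(12/5)²·(3·6·12-(3·6+6)·(12/5))/(6·12³·20000) = -297/625000 m
Superposition: y = Σ y_i = -2956527/312500000 m ≈ -0.009461 m

y(12/5) = -2956527/312500000 m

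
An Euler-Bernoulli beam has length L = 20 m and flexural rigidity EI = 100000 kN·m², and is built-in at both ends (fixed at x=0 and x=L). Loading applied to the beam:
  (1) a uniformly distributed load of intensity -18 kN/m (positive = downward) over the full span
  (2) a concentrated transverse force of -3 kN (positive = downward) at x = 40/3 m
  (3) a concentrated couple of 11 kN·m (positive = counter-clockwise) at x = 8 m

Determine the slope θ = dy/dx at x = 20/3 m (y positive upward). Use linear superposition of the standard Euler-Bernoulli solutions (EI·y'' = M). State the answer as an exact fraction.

θ(20/3) = 92141/10125000 rad

Load 1 — uniform load w=-18 kN/m over full span:
  θ_1 = -wx(L-x)(L-2x)/(12EI) = -(-18)·(20/3)·(20-(20/3))·(20-2·(20/3))/(12·100000) = 2/225 rad
Load 2 — point force P=-3 kN at a=40/3 m (b=L-a=20/3):
  θ_2 = -Pb²x(2aL-(3a+b)x)/(2L³EI)  [x≤a] = -(-3)·(20/3)²·(20/3)·(2·(40/3)·20-(3·(40/3)+(20/3))·(20/3))/(2·20³·100000) = 1/8100 rad
Load 3 — applied couple M₀=11 kN·m at a=8 m (b=L-a=12):
  θ_3 = (R_Ax²/2 - M_Ax)/EI  [x≤a] with R_A=99/125, M_A=33/25 = ((99/125)·(20/3)²/2 - (33/25)·(20/3))/100000 = 11/125000 rad
Superposition: θ = Σ θ_i = 92141/10125000 rad ≈ 0.009100 rad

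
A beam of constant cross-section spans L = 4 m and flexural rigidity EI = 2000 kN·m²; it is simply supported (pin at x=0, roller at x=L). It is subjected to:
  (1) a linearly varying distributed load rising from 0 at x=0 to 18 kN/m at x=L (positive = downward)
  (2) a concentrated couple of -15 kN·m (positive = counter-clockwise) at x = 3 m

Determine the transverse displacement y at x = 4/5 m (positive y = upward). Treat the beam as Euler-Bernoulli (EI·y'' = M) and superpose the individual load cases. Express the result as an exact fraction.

y(4/5) = -335259/62500000 m

Load 1 — triangular load w₀=18 kN/m (0→w₀ over full span):
  y_1 = -w₀x(7L⁴-10L²x²+3x⁴)/(360LEI) = -18·(4/5)·(7·4⁴-10·4²·(4/5)²+3·(4/5)⁴)/(360·4·2000) = -16512/1953125 m
Load 2 — applied couple M₀=-15 kN·m at a=3 m (b=L-a=1):
  y_2 = (M₀x³/(6L)+C₁x)/EI  [x≤a] with C₁=M₀(3b²-L²)/(6L)=65/8 = ((-15)·(4/5)³/(6·4)+(65/8)·(4/5))/2000 = 309/100000 m
Superposition: y = Σ y_i = -335259/62500000 m ≈ -0.005364 m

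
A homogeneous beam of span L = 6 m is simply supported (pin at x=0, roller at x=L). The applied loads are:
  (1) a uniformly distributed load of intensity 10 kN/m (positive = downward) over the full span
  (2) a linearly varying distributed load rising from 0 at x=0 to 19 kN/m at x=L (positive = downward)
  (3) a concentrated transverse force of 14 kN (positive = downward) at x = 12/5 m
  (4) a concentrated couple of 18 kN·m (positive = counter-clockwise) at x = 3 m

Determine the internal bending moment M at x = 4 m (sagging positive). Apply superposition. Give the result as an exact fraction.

Load 1 — uniform load w=10 kN/m over full span:
  M_1 = wx(L-x)/2 = 10·4·(6-4)/2 = 40 kN·m
Load 2 — triangular load w₀=19 kN/m (0→w₀ over full span):
  M_2 = w₀Lx/6 - w₀x³/(6L) = 19·6·4/6 - 19·4³/(6·6) = 380/9 kN·m
Load 3 — point force P=14 kN at a=12/5 m (b=L-a=18/5):
  M_3 = Pa(L-x)/L  [x>a] = 14·(12/5)·(6-4)/6 = 56/5 kN·m
Load 4 — applied couple M₀=18 kN·m at a=3 m (b=L-a=3):
  M_4 = M₀x/L - M₀  [x>a] = 18·4/6 - 18 = -6 kN·m
Superposition: M = Σ M_i = 3934/45 kN·m ≈ 87.422222 kN·m

M(4) = 3934/45 kN·m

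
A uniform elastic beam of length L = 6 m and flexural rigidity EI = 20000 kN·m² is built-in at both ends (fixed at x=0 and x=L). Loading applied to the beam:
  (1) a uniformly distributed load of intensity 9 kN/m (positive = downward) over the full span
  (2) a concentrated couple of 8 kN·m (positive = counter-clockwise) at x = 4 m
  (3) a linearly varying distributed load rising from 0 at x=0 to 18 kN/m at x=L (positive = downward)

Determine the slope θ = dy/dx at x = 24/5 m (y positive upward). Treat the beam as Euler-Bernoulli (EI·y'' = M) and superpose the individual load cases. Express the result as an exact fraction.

θ(24/5) = 2611/1562500 rad

Load 1 — uniform load w=9 kN/m over full span:
  θ_1 = -wx(L-x)(L-2x)/(12EI) = -9·(24/5)·(6-(24/5))·(6-2·(24/5))/(12·20000) = 243/312500 rad
Load 2 — applied couple M₀=8 kN·m at a=4 m (b=L-a=2):
  θ_2 = (R_Ax²/2 - M_Ax - M₀(x-a))/EI  [x>a] with R_A=16/9, M_A=8/3 = ((16/9)·(24/5)²/2 - (8/3)·(24/5) - 8·((24/5)-4))/20000 = 1/15625 rad
Load 3 — triangular load w₀=18 kN/m (0→w₀ over full span):
  θ_3 = -w₀(2x(L-x)(L-2x)(x+2L)+x²(L-x)²)/(120LEI) = -18·(2·(24/5)·(6-(24/5))·(6-2·(24/5))·((24/5)+2·6)+(24/5)²·(6-(24/5))²)/(120·6·20000) = 324/390625 rad
Superposition: θ = Σ θ_i = 2611/1562500 rad ≈ 0.001671 rad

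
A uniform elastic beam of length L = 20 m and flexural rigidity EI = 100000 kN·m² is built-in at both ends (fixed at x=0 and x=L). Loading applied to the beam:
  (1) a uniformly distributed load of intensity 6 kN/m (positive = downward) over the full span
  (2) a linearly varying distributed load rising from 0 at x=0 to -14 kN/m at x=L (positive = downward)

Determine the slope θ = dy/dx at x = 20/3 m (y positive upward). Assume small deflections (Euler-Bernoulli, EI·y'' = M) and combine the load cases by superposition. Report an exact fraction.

θ(20/3) = 22/30375 rad

Load 1 — uniform load w=6 kN/m over full span:
  θ_1 = -wx(L-x)(L-2x)/(12EI) = -6·(20/3)·(20-(20/3))·(20-2·(20/3))/(12·100000) = -2/675 rad
Load 2 — triangular load w₀=-14 kN/m (0→w₀ over full span):
  θ_2 = -w₀(2x(L-x)(L-2x)(x+2L)+x²(L-x)²)/(120LEI) = -(-14)·(2·(20/3)·(20-(20/3))·(20-2·(20/3))·((20/3)+2·20)+(20/3)²·(20-(20/3))²)/(120·20·100000) = 112/30375 rad
Superposition: θ = Σ θ_i = 22/30375 rad ≈ 0.000724 rad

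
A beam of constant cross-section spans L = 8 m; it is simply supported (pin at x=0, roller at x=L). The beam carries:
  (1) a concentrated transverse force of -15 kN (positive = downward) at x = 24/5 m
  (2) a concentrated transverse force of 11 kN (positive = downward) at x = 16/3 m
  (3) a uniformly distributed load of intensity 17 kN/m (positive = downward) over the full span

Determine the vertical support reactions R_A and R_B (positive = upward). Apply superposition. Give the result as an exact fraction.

R_A = 197/3 kN, R_B = 199/3 kN

Load 1 — point force P=-15 kN at a=24/5 m (b=L-a=16/5):
  R_A = Pb/L = (-15)·(16/5)/8 = -6 kN
  R_B = Pa/L = (-15)·(24/5)/8 = -9 kN
Load 2 — point force P=11 kN at a=16/3 m (b=L-a=8/3):
  R_A = Pb/L = 11·(8/3)/8 = 11/3 kN
  R_B = Pa/L = 11·(16/3)/8 = 22/3 kN
Load 3 — uniform load w=17 kN/m over full span:
  R_A = wL/2 = 17·8/2 = 68 kN
  R_B = wL/2 = 17·8/2 = 68 kN
Superposition: R_A = 197/3 kN, R_B = 199/3 kN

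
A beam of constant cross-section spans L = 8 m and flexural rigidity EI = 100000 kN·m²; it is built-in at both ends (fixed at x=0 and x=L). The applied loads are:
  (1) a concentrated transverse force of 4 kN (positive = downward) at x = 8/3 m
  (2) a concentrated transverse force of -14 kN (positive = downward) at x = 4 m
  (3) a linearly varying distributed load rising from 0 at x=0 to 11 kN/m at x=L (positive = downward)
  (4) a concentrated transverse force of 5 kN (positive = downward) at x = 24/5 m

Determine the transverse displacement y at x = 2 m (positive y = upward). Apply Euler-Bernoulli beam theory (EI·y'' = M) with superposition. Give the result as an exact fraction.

y(2) = -17737/81000000 m

Load 1 — point force P=4 kN at a=8/3 m (b=L-a=16/3):
  y_1 = -Pb²x²(3aL-(3a+b)x)/(6L³EI)  [x≤a] = -4·(16/3)²·2²·(3·(8/3)·8-(3·(8/3)+(16/3))·2)/(6·8³·100000) = -14/253125 m
Load 2 — point force P=-14 kN at a=4 m (b=L-a=4):
  y_2 = -Pb²x²(3aL-(3a+b)x)/(6L³EI)  [x≤a] = -(-14)·4²·2²·(3·4·8-(3·4+4)·2)/(6·8³·100000) = 7/37500 m
Load 3 — triangular load w₀=11 kN/m (0→w₀ over full span):
  y_3 = -w₀x²(L-x)²(x+2L)/(120LEI) = -11·2²·(8-2)²·(2+2·8)/(120·8·100000) = -297/1000000 m
Load 4 — point force P=5 kN at a=24/5 m (b=L-a=16/5):
  y_4 = -Pb²x²(3aL-(3a+b)x)/(6L³EI)  [x≤a] = -5·(16/5)²·2²·(3·(24/5)·8-(3·(24/5)+(16/5))·2)/(6·8³·100000) = -1/18750 m
Superposition: y = Σ y_i = -17737/81000000 m ≈ -0.000219 m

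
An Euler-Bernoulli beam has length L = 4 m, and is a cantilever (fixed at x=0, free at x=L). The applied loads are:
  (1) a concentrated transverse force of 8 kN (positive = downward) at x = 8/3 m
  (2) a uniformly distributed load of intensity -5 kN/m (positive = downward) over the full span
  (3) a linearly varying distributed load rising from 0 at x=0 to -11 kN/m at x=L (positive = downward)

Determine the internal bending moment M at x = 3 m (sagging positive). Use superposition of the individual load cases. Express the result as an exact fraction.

M(3) = 181/24 kN·m

Load 1 — point force P=8 kN at a=8/3 m (b=L-a=4/3):
  M_1 = 0  [x>a] = 0 kN·m
Load 2 — uniform load w=-5 kN/m over full span:
  M_2 = -w(L-x)²/2 = -(-5)·(4-3)²/2 = 5/2 kN·m
Load 3 — triangular load w₀=-11 kN/m (0→w₀ over full span):
  M_3 = w₀Lx/2 - w₀L²/3 - w₀x³/(6L) = (-11)·4·3/2 - (-11)·4²/3 - (-11)·3³/(6·4) = 121/24 kN·m
Superposition: M = Σ M_i = 181/24 kN·m ≈ 7.541667 kN·m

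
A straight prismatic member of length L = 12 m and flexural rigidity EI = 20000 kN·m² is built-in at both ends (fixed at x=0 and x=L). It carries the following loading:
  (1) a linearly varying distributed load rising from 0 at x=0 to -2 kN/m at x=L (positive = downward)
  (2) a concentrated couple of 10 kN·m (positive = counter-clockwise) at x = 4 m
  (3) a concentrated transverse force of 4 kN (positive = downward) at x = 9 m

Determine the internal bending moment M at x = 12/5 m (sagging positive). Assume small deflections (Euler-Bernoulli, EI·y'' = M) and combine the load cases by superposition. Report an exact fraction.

Load 1 — triangular load w₀=-2 kN/m (0→w₀ over full span):
  M_1 = 3w₀Lx/20 - w₀L²/30 - w₀x³/(6L) = 3·(-2)·12·(12/5)/20 - (-2)·12²/30 - (-2)·(12/5)³/(6·12) = 168/125 kN·m
Load 2 — applied couple M₀=10 kN·m at a=4 m (b=L-a=8):
  M_2 = R_Ax - M_A  [x≤a] with R_A=10/9, M_A=0 = (10/9)·(12/5) - 0 = 8/3 kN·m
Load 3 — point force P=4 kN at a=9 m (b=L-a=3):
  M_3 = Pb²(3a+b)x/L³ - Pab²/L²  [x≤a] = 4·3²·(3·9+3)·(12/5)/12³ - 4·9·3²/12² = -3/4 kN·m
Superposition: M = Σ M_i = 4891/1500 kN·m ≈ 3.260667 kN·m

M(12/5) = 4891/1500 kN·m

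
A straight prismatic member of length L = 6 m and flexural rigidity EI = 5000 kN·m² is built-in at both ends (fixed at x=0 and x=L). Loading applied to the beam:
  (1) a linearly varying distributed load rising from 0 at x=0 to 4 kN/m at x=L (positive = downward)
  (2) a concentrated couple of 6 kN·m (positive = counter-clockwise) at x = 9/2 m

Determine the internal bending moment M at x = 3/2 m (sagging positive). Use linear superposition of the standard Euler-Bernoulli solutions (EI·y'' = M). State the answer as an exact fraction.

M(3/2) = 3/80 kN·m

Load 1 — triangular load w₀=4 kN/m (0→w₀ over full span):
  M_1 = 3w₀Lx/20 - w₀L²/30 - w₀x³/(6L) = 3·4·6·(3/2)/20 - 4·6²/30 - 4·(3/2)³/(6·6) = 9/40 kN·m
Load 2 — applied couple M₀=6 kN·m at a=9/2 m (b=L-a=3/2):
  M_2 = R_Ax - M_A  [x≤a] with R_A=9/8, M_A=15/8 = (9/8)·(3/2) - (15/8) = -3/16 kN·m
Superposition: M = Σ M_i = 3/80 kN·m ≈ 0.037500 kN·m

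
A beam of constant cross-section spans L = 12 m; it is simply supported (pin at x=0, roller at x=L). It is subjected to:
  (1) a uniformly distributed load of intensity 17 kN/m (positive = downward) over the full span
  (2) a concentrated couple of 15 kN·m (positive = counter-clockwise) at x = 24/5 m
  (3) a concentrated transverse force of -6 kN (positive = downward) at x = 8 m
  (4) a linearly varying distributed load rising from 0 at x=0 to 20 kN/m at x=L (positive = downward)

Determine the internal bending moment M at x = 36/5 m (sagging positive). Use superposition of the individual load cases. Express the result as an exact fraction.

M(36/5) = 11442/25 kN·m

Load 1 — uniform load w=17 kN/m over full span:
  M_1 = wx(L-x)/2 = 17·(36/5)·(12-(36/5))/2 = 7344/25 kN·m
Load 2 — applied couple M₀=15 kN·m at a=24/5 m (b=L-a=36/5):
  M_2 = M₀x/L - M₀  [x>a] = 15·(36/5)/12 - 15 = -6 kN·m
Load 3 — point force P=-6 kN at a=8 m (b=L-a=4):
  M_3 = Pbx/L  [x≤a] = (-6)·4·(36/5)/12 = -72/5 kN·m
Load 4 — triangular load w₀=20 kN/m (0→w₀ over full span):
  M_4 = w₀Lx/6 - w₀x³/(6L) = 20·12·(36/5)/6 - 20·(36/5)³/(6·12) = 4608/25 kN·m
Superposition: M = Σ M_i = 11442/25 kN·m ≈ 457.680000 kN·m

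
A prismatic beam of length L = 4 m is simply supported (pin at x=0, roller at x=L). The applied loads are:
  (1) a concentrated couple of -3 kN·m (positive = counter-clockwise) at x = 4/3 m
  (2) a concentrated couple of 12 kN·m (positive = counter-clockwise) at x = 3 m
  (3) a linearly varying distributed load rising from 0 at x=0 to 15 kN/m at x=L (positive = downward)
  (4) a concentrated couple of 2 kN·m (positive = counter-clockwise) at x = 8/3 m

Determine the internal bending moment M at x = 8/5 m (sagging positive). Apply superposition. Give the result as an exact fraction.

Load 1 — applied couple M₀=-3 kN·m at a=4/3 m (b=L-a=8/3):
  M_1 = M₀x/L - M₀  [x>a] = (-3)·(8/5)/4 - (-3) = 9/5 kN·m
Load 2 — applied couple M₀=12 kN·m at a=3 m (b=L-a=1):
  M_2 = M₀x/L  [x≤a] = 12·(8/5)/4 = 24/5 kN·m
Load 3 — triangular load w₀=15 kN/m (0→w₀ over full span):
  M_3 = w₀Lx/6 - w₀x³/(6L) = 15·4·(8/5)/6 - 15·(8/5)³/(6·4) = 336/25 kN·m
Load 4 — applied couple M₀=2 kN·m at a=8/3 m (b=L-a=4/3):
  M_4 = M₀x/L  [x≤a] = 2·(8/5)/4 = 4/5 kN·m
Superposition: M = Σ M_i = 521/25 kN·m ≈ 20.840000 kN·m

M(8/5) = 521/25 kN·m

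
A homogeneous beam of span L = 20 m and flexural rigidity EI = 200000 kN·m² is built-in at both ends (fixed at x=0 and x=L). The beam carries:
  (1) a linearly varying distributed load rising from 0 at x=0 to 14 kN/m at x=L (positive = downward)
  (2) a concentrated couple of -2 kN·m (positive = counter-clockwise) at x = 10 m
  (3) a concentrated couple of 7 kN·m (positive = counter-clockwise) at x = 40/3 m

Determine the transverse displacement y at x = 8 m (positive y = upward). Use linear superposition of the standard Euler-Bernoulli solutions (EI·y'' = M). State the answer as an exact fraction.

y(8) = -36733/2812500 m

Load 1 — triangular load w₀=14 kN/m (0→w₀ over full span):
  y_1 = -w₀x²(L-x)²(x+2L)/(120LEI) = -14·8²·(20-8)²·(8+2·20)/(120·20·200000) = -1008/78125 m
Load 2 — applied couple M₀=-2 kN·m at a=10 m (b=L-a=10):
  y_2 = (R_Ax³/6 - M_Ax²/2)/EI  [x≤a] with R_A=-3/20, M_A=-1/2 = ((-3/20)·8³/6 - (-1/2)·8²/2)/200000 = 1/62500 m
Load 3 — applied couple M₀=7 kN·m at a=40/3 m (b=L-a=20/3):
  y_3 = (R_Ax³/6 - M_Ax²/2)/EI  [x≤a] with R_A=7/15, M_A=7/3 = ((7/15)·8³/6 - (7/3)·8²/2)/200000 = -49/281250 m
Superposition: y = Σ y_i = -36733/2812500 m ≈ -0.013061 m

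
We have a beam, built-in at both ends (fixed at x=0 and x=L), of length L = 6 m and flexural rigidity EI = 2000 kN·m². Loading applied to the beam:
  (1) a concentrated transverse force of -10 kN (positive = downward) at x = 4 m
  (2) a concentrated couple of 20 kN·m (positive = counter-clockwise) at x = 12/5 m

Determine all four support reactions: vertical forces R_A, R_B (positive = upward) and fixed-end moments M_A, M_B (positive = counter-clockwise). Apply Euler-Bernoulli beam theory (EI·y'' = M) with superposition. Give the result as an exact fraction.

Load 1 — point force P=-10 kN at a=4 m (b=L-a=2):
  R_A = Pb²(3a+b)/L³ = (-10)·2²·(3·4+2)/6³ = -70/27 kN
  M_A = Pab²/L² = (-10)·4·2²/6² = -40/9 kN·m
  R_B = Pa²(a+3b)/L³ = (-10)·4²·(4+3·2)/6³ = -200/27 kN
  M_B = -Pa²b/L² = -(-10)·4²·2/6² = 80/9 kN·m
Load 2 — applied couple M₀=20 kN·m at a=12/5 m (b=L-a=18/5):
  R_A = 6M₀ab/L³ = 6·20·(12/5)·(18/5)/6³ = 24/5 kN
  M_A = M₀b(2a-b)/L² = 20·(18/5)·(2·(12/5)-(18/5))/6² = 12/5 kN·m
  R_B = -6M₀ab/L³ = -6·20·(12/5)·(18/5)/6³ = -24/5 kN
  M_B = M₀a(2b-a)/L² = 20·(12/5)·(2·(18/5)-(12/5))/6² = 32/5 kN·m
Superposition: R_A = 298/135 kN, M_A = -92/45 kN·m, R_B = -1648/135 kN, M_B = 688/45 kN·m

R_A = 298/135 kN, M_A = -92/45 kN·m, R_B = -1648/135 kN, M_B = 688/45 kN·m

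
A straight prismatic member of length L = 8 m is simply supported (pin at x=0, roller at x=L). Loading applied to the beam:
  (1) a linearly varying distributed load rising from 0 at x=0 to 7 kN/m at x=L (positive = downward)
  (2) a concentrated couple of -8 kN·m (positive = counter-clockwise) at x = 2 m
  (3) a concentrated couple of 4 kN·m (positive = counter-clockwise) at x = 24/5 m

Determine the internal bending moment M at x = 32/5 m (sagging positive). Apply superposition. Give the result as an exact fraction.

M(32/5) = 2788/125 kN·m

Load 1 — triangular load w₀=7 kN/m (0→w₀ over full span):
  M_1 = w₀Lx/6 - w₀x³/(6L) = 7·8·(32/5)/6 - 7·(32/5)³/(6·8) = 2688/125 kN·m
Load 2 — applied couple M₀=-8 kN·m at a=2 m (b=L-a=6):
  M_2 = M₀x/L - M₀  [x>a] = (-8)·(32/5)/8 - (-8) = 8/5 kN·m
Load 3 — applied couple M₀=4 kN·m at a=24/5 m (b=L-a=16/5):
  M_3 = M₀x/L - M₀  [x>a] = 4·(32/5)/8 - 4 = -4/5 kN·m
Superposition: M = Σ M_i = 2788/125 kN·m ≈ 22.304000 kN·m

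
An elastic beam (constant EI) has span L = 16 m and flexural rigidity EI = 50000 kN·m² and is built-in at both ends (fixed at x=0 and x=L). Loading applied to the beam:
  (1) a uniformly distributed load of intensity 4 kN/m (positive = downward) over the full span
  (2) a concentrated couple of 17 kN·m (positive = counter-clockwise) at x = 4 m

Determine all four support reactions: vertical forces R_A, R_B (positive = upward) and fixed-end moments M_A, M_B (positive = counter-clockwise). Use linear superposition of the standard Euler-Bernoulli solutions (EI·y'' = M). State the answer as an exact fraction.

R_A = 4249/128 kN, M_A = 3943/48 kN·m, R_B = 3943/128 kN, M_B = -3841/48 kN·m

Load 1 — uniform load w=4 kN/m over full span:
  R_A = wL/2 = 4·16/2 = 32 kN
  M_A = wL²/12 = 4·16²/12 = 256/3 kN·m
  R_B = wL/2 = 4·16/2 = 32 kN
  M_B = -wL²/12 = -4·16²/12 = -256/3 kN·m
Load 2 — applied couple M₀=17 kN·m at a=4 m (b=L-a=12):
  R_A = 6M₀ab/L³ = 6·17·4·12/16³ = 153/128 kN
  M_A = M₀b(2a-b)/L² = 17·12·(2·4-12)/16² = -51/16 kN·m
  R_B = -6M₀ab/L³ = -6·17·4·12/16³ = -153/128 kN
  M_B = M₀a(2b-a)/L² = 17·4·(2·12-4)/16² = 85/16 kN·m
Superposition: R_A = 4249/128 kN, M_A = 3943/48 kN·m, R_B = 3943/128 kN, M_B = -3841/48 kN·m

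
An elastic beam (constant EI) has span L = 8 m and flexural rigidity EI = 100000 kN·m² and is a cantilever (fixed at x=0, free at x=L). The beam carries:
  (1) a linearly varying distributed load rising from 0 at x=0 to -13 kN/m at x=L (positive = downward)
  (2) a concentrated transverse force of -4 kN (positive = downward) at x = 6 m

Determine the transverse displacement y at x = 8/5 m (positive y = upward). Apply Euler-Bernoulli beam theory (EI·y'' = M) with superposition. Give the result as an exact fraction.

Load 1 — triangular load w₀=-13 kN/m (0→w₀ over full span):
  y_1 = (w₀Lx³/12-w₀L²x²/6-w₀x⁵/(120L))/EI = ((-13)·8·(8/5)³/12-(-13)·8²·(8/5)²/6-(-13)·(8/5)⁵/(120·8))/100000 = 468208/146484375 m
Load 2 — point force P=-4 kN at a=6 m (b=L-a=2):
  y_2 = -Px²(3a-x)/(6EI)  [x≤a] = -(-4)·(8/5)²·(3·6-(8/5))/(6·100000) = 328/1171875 m
Superposition: y = Σ y_i = 169736/48828125 m ≈ 0.003476 m

y(8/5) = 169736/48828125 m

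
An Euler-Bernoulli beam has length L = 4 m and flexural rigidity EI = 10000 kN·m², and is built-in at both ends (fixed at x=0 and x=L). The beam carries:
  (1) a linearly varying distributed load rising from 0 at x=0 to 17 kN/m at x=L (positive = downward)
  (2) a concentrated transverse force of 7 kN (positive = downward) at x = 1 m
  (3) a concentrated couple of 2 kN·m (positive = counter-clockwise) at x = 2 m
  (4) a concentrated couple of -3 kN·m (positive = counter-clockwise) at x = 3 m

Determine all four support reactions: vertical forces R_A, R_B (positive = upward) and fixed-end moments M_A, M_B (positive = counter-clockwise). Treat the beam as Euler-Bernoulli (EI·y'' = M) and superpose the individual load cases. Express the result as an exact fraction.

R_A = 1281/80 kN, M_A = 377/30 kN·m, R_B = 1999/80 kN, M_B = -277/20 kN·m

Load 1 — triangular load w₀=17 kN/m (0→w₀ over full span):
  R_A = 3w₀L/20 = 3·17·4/20 = 51/5 kN
  M_A = w₀L²/30 = 17·4²/30 = 136/15 kN·m
  R_B = 7w₀L/20 = 7·17·4/20 = 119/5 kN
  M_B = -w₀L²/20 = -17·4²/20 = -68/5 kN·m
Load 2 — point force P=7 kN at a=1 m (b=L-a=3):
  R_A = Pb²(3a+b)/L³ = 7·3²·(3·1+3)/4³ = 189/32 kN
  M_A = Pab²/L² = 7·1·3²/4² = 63/16 kN·m
  R_B = Pa²(a+3b)/L³ = 7·1²·(1+3·3)/4³ = 35/32 kN
  M_B = -Pa²b/L² = -7·1²·3/4² = -21/16 kN·m
Load 3 — applied couple M₀=2 kN·m at a=2 m (b=L-a=2):
  R_A = 6M₀ab/L³ = 6·2·2·2/4³ = 3/4 kN
  M_A = M₀b(2a-b)/L² = 2·2·(2·2-2)/4² = 1/2 kN·m
  R_B = -6M₀ab/L³ = -6·2·2·2/4³ = -3/4 kN
  M_B = M₀a(2b-a)/L² = 2·2·(2·2-2)/4² = 1/2 kN·m
Load 4 — applied couple M₀=-3 kN·m at a=3 m (b=L-a=1):
  R_A = 6M₀ab/L³ = 6·(-3)·3·1/4³ = -27/32 kN
  M_A = M₀b(2a-b)/L² = (-3)·1·(2·3-1)/4² = -15/16 kN·m
  R_B = -6M₀ab/L³ = -6·(-3)·3·1/4³ = 27/32 kN
  M_B = M₀a(2b-a)/L² = (-3)·3·(2·1-3)/4² = 9/16 kN·m
Superposition: R_A = 1281/80 kN, M_A = 377/30 kN·m, R_B = 1999/80 kN, M_B = -277/20 kN·m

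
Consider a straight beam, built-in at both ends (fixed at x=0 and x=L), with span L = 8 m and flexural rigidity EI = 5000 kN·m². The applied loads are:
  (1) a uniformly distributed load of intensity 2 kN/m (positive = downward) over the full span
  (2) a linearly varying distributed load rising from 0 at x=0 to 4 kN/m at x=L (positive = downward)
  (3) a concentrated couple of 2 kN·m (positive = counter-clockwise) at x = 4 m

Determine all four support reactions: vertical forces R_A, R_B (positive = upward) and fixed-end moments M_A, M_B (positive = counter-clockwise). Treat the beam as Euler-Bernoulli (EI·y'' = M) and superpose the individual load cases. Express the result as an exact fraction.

R_A = 527/40 kN, M_A = 197/10 kN·m, R_B = 753/40 kN, M_B = -689/30 kN·m

Load 1 — uniform load w=2 kN/m over full span:
  R_A = wL/2 = 2·8/2 = 8 kN
  M_A = wL²/12 = 2·8²/12 = 32/3 kN·m
  R_B = wL/2 = 2·8/2 = 8 kN
  M_B = -wL²/12 = -2·8²/12 = -32/3 kN·m
Load 2 — triangular load w₀=4 kN/m (0→w₀ over full span):
  R_A = 3w₀L/20 = 3·4·8/20 = 24/5 kN
  M_A = w₀L²/30 = 4·8²/30 = 128/15 kN·m
  R_B = 7w₀L/20 = 7·4·8/20 = 56/5 kN
  M_B = -w₀L²/20 = -4·8²/20 = -64/5 kN·m
Load 3 — applied couple M₀=2 kN·m at a=4 m (b=L-a=4):
  R_A = 6M₀ab/L³ = 6·2·4·4/8³ = 3/8 kN
  M_A = M₀b(2a-b)/L² = 2·4·(2·4-4)/8² = 1/2 kN·m
  R_B = -6M₀ab/L³ = -6·2·4·4/8³ = -3/8 kN
  M_B = M₀a(2b-a)/L² = 2·4·(2·4-4)/8² = 1/2 kN·m
Superposition: R_A = 527/40 kN, M_A = 197/10 kN·m, R_B = 753/40 kN, M_B = -689/30 kN·m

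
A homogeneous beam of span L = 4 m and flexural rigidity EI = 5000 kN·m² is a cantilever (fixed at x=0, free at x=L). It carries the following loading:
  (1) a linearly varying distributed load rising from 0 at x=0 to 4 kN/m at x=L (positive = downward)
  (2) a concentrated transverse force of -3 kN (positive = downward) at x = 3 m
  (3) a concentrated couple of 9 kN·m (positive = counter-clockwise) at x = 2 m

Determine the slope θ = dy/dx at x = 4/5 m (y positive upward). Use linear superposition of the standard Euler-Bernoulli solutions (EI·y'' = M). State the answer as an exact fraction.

Load 1 — triangular load w₀=4 kN/m (0→w₀ over full span):
  θ_1 = (w₀Lx²/4-w₀L²x/3-w₀x⁴/(24L))/EI = (4·4·(4/5)²/4-4·4²·(4/5)/3-4·(4/5)⁴/(24·4))/5000 = -3404/1171875 rad
Load 2 — point force P=-3 kN at a=3 m (b=L-a=1):
  θ_2 = -Px(2a-x)/(2EI)  [x≤a] = -(-3)·(4/5)·(2·3-(4/5))/(2·5000) = 39/31250 rad
Load 3 — applied couple M₀=9 kN·m at a=2 m (b=L-a=2):
  θ_3 = M₀x/EI  [x≤a] = 9·(4/5)/5000 = 9/6250 rad
Superposition: θ = Σ θ_i = -254/1171875 rad ≈ -0.000217 rad

θ(4/5) = -254/1171875 rad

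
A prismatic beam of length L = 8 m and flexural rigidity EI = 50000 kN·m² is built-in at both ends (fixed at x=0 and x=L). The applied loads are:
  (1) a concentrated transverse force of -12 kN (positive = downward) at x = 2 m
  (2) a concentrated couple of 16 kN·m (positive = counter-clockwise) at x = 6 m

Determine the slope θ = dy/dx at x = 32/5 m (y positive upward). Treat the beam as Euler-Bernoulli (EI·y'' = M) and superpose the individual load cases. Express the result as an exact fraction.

θ(32/5) = 9/156250 rad

Load 1 — point force P=-12 kN at a=2 m (b=L-a=6):
  θ_1 = Pa²(L-x)(2bL-(3b+a)(L-x))/(2L³EI)  [x>a] = (-12)·2²·(8-(32/5))·(2·6·8-(3·6+2)·(8-(32/5)))/(2·8³·50000) = -3/31250 rad
Load 2 — applied couple M₀=16 kN·m at a=6 m (b=L-a=2):
  θ_2 = (R_Ax²/2 - M_Ax - M₀(x-a))/EI  [x>a] with R_A=9/4, M_A=5 = ((9/4)·(32/5)²/2 - 5·(32/5) - 16·((32/5)-6))/50000 = 12/78125 rad
Superposition: θ = Σ θ_i = 9/156250 rad ≈ 0.000058 rad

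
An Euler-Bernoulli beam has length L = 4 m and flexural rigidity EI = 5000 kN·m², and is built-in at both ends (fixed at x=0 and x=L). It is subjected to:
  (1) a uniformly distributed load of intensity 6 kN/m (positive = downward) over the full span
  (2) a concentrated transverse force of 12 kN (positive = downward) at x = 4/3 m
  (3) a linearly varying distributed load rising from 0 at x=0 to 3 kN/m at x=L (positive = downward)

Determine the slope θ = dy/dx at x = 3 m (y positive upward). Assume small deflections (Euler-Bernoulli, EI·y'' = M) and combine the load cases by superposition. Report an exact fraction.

Load 1 — uniform load w=6 kN/m over full span:
  θ_1 = -wx(L-x)(L-2x)/(12EI) = -6·3·(4-3)·(4-2·3)/(12·5000) = 3/5000 rad
Load 2 — point force P=12 kN at a=4/3 m (b=L-a=8/3):
  θ_2 = Pa²(L-x)(2bL-(3b+a)(L-x))/(2L³EI)  [x>a] = 12·(4/3)²·(4-3)·(2·(8/3)·4-(3·(8/3)+(4/3))·(4-3))/(2·4³·5000) = 1/2500 rad
Load 3 — triangular load w₀=3 kN/m (0→w₀ over full span):
  θ_3 = -w₀(2x(L-x)(L-2x)(x+2L)+x²(L-x)²)/(120LEI) = -3·(2·3·(4-3)·(4-2·3)·(3+2·4)+3²·(4-3)²)/(120·4·5000) = 123/800000 rad
Superposition: θ = Σ θ_i = 923/800000 rad ≈ 0.001154 rad

θ(3) = 923/800000 rad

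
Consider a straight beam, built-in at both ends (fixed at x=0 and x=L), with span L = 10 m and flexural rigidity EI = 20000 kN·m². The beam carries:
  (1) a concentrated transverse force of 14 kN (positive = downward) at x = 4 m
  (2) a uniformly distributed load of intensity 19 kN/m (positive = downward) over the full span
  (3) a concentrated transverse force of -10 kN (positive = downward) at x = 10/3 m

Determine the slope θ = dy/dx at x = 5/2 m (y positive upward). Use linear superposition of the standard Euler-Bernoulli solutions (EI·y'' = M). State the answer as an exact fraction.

Load 1 — point force P=14 kN at a=4 m (b=L-a=6):
  θ_1 = -Pb²x(2aL-(3a+b)x)/(2L³EI)  [x≤a] = -14·6²·(5/2)·(2·4·10-(3·4+6)·(5/2))/(2·10³·20000) = -441/400000 rad
Load 2 — uniform load w=19 kN/m over full span:
  θ_2 = -wx(L-x)(L-2x)/(12EI) = -19·(5/2)·(10-(5/2))·(10-2·(5/2))/(12·20000) = -19/2560 rad
Load 3 — point force P=-10 kN at a=10/3 m (b=L-a=20/3):
  θ_3 = -Pb²x(2aL-(3a+b)x)/(2L³EI)  [x≤a] = -(-10)·(20/3)²·(5/2)·(2·(10/3)·10-(3·(10/3)+(20/3))·(5/2))/(2·10³·20000) = 1/1440 rad
Superposition: θ = Σ θ_i = -112751/14400000 rad ≈ -0.007830 rad

θ(5/2) = -112751/14400000 rad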